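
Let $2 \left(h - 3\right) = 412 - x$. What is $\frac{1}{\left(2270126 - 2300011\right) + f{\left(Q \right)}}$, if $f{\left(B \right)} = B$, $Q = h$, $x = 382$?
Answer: $- \frac{1}{29867} \approx -3.3482 \cdot 10^{-5}$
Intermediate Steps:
$h = 18$ ($h = 3 + \frac{412 - 382}{2} = 3 + \frac{1}{2} \cdot 30 = 3 + 15 = 18$)
$Q = 18$
$\frac{1}{\left(2270126 - 2300011\right) + f{\left(Q \right)}} = \frac{1}{\left(2270126 - 2300011\right) + 18} = \frac{1}{-29885 + 18} = \frac{1}{-29867} = - \frac{1}{29867}$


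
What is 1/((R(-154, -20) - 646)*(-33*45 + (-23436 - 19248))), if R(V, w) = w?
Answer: 1/29416554 ≈ 3.3994e-8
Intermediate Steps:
1/((R(-154, -20) - 646)*(-33*45 + (-23436 - 19248))) = 1/((-20 - 646)*(-33*45 + (-23436 - 19248))) = 1/(-666*(-1485 - 42684)) = 1/(-666*(-44169)) = 1/29416554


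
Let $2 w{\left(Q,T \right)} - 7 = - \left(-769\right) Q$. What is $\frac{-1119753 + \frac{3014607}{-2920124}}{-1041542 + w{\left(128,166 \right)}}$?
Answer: $\frac{251524663383}{222900365230} \approx 1.1284$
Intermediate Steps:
$w{\left(Q,T \right)} = \frac{7}{2} + \frac{769 Q}{2}$ ($w{\left(Q,T \right)} = \frac{7}{2} + \frac{\left(-1\right) \left(- 769 Q\right)}{2} = \frac{7}{2} + \frac{769 Q}{2}$)
$\frac{-1119753 + \frac{3014607}{-2920124}}{-1041542 + w{\left(128,166 \right)}} = \frac{-1119753 + \frac{3014607}{-2920124}}{-1041542 + \left(\frac{7}{2} + \frac{769}{2} \cdot 128\right)} = \frac{-1119753 + 3014607 \left(- \frac{1}{2920124}\right)}{-1041542 + \left(\frac{7}{2} + 49216\right)} = \frac{-1119753 - \frac{3014607}{2920124}}{-1041542 + \frac{98439}{2}} = - \frac{3269820623979}{2920124 \left(- \frac{1984645}{2}\right)} = \left(- \frac{3269820623979}{2920124}\right) \left(- \frac{2}{1984645}\right) = \frac{251524663383}{222900365230}$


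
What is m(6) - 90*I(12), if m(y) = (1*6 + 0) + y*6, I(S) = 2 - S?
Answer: 942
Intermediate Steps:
m(y) = 6 + 6*y (m(y) = (6 + 0) + 6*y = 6 + 6*y)
m(6) - 90*I(12) = (6 + 6*6) - 90*(2 - 1*12) = (6 + 36) - 90*(2 - 12) = 42 - 90*(-10) = 42 + 900 = 942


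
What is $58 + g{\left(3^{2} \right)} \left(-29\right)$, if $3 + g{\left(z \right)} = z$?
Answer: $-116$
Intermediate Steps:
$g{\left(z \right)} = -3 + z$
$58 + g{\left(3^{2} \right)} \left(-29\right) = 58 + \left(-3 + 3^{2}\right) \left(-29\right) = 58 + \left(-3 + 9\right) \left(-29\right) = 58 + 6 \left(-29\right) = 58 - 174 = -116$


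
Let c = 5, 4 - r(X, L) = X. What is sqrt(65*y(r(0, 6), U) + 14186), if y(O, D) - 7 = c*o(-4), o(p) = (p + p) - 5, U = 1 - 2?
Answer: 4*sqrt(651) ≈ 102.06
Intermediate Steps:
r(X, L) = 4 - X
U = -1
o(p) = -5 + 2*p (o(p) = 2*p - 5 = -5 + 2*p)
y(O, D) = -58 (y(O, D) = 7 + 5*(-5 + 2*(-4)) = 7 + 5*(-5 - 8) = 7 + 5*(-13) = 7 - 65 = -58)
sqrt(65*y(r(0, 6), U) + 14186) = sqrt(65*(-58) + 14186) = sqrt(-3770 + 14186) = sqrt(10416) = 4*sqrt(651)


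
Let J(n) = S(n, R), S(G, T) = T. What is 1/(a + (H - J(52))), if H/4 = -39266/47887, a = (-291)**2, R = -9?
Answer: 47887/4055392966 ≈ 1.1808e-5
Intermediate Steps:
a = 84681
H = -157064/47887 (H = 4*(-39266/47887) = -157064/47887 ≈ -3.2799)
J(n) = -9
1/(a + (H - J(52))) = 1/(84681 + (-157064/47887 - 1*(-9))) = 1/(84681 + (-157064/47887 + 9)) = 1/(84681 + 273919/47887) = 1/(4055392966/47887) = 47887/4055392966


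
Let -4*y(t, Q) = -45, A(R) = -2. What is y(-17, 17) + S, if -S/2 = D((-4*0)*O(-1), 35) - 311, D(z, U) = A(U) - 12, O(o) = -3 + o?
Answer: 2645/4 ≈ 661.25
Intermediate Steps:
y(t, Q) = 45/4 (y(t, Q) = -¼*(-45) = 45/4)
D(z, U) = -14 (D(z, U) = -2 - 12 = -14)
S = 650 (S = -2*(-14 - 311) = -2*(-325) = 650)
y(-17, 17) + S = 45/4 + 650 = 2645/4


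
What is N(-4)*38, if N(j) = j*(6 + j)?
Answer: -304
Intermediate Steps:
N(-4)*38 = -4*(6 - 4)*38 = -4*2*38 = -8*38 = -304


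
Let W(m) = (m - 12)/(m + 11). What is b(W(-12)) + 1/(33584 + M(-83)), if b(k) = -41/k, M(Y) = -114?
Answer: -686123/401640 ≈ -1.7083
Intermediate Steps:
W(m) = (-12 + m)/(11 + m)
b(W(-12)) + 1/(33584 + M(-83)) = -41*(11 - 12)/(-12 - 12) + 1/(33584 - 114) = -41/(-24/(-1)) + 1/33470 = -41/((-1*(-24))) + 1/33470 = -41/24 + 1/33470 = -686123/401640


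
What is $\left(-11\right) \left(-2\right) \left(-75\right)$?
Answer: $-1650$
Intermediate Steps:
$\left(-11\right) \left(-2\right) \left(-75\right) = 22 \left(-75\right) = -1650$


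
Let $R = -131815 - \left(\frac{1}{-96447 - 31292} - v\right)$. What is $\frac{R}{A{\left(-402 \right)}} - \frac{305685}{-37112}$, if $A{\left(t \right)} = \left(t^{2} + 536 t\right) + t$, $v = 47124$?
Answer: $\frac{1260309848526313}{128637531454680} \approx 9.7974$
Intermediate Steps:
$R = - \frac{10818343648}{127739}$ ($R = -131815 - \left(\frac{1}{-96447 - 31292} - 47124\right) = -131815 - \left(\frac{1}{-127739} - 47124\right) = -131815 - \left(- \frac{1}{127739} - 47124\right) = -131815 - - \frac{6019572637}{127739} = -131815 + \frac{6019572637}{127739} = - \frac{10818343648}{127739} \approx -84691.0$)
$A{\left(t \right)} = t^{2} + 537 t$
$\frac{R}{A{\left(-402 \right)}} - \frac{305685}{-37112} = - \frac{10818343648}{127739 \left(- 402 \left(537 - 402\right)\right)} - \frac{305685}{-37112} = - \frac{10818343648}{127739 \left(\left(-402\right) 135\right)} - - \frac{305685}{37112} = - \frac{10818343648}{127739 \left(-54270\right)} + \frac{305685}{37112} = \left(- \frac{10818343648}{127739}\right) \left(- \frac{1}{54270}\right) + \frac{305685}{37112} = \frac{5409171824}{3466197765} + \frac{305685}{37112} = \frac{1260309848526313}{128637531454680}$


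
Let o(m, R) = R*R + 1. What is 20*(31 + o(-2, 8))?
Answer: 1920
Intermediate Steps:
o(m, R) = 1 + R**2 (o(m, R) = R**2 + 1 = 1 + R**2)
20*(31 + o(-2, 8)) = 20*(31 + (1 + 8**2)) = 20*(31 + (1 + 64)) = 20*(31 + 65) = 20*96 = 1920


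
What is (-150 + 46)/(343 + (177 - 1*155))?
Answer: -104/365 ≈ -0.28493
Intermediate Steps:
(-150 + 46)/(343 + (177 - 1*155)) = -104/(343 + (177 - 155)) = -104/(343 + 22) = -104/365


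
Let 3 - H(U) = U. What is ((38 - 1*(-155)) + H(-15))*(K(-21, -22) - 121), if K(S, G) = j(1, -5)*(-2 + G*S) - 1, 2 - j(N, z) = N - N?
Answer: 168378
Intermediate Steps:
j(N, z) = 2 (j(N, z) = 2 - (N - N) = 2 - 1*0 = 2 + 0 = 2)
H(U) = 3 - U
K(S, G) = -5 + 2*G*S (K(S, G) = 2*(-2 + G*S) - 1 = (-4 + 2*G*S) - 1 = -5 + 2*G*S)
((38 - 1*(-155)) + H(-15))*(K(-21, -22) - 121) = ((38 - 1*(-155)) + (3 - 1*(-15)))*((-5 + 2*(-22)*(-21)) - 121) = ((38 + 155) + (3 + 15))*((-5 + 924) - 121) = (193 + 18)*(919 - 121) = 211*798 = 168378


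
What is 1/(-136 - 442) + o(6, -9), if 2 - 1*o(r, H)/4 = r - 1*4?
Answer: -1/578 ≈ -0.0017301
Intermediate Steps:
o(r, H) = 24 - 4*r (o(r, H) = 8 - 4*(r - 1*4) = 8 - 4*(r - 4) = 8 - 4*(-4 + r) = 8 + (16 - 4*r) = 24 - 4*r)
1/(-136 - 442) + o(6, -9) = 1/(-136 - 442) + (24 - 4*6) = 1/(-578) + (24 - 24) = -1/578 + 0 = -1/578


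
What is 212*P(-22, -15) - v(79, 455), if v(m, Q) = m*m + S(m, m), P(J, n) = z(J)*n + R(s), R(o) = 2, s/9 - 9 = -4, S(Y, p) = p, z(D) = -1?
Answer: -2716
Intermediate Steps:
s = 45 (s = 81 + 9*(-4) = 81 - 36 = 45)
P(J, n) = 2 - n (P(J, n) = -n + 2 = 2 - n)
v(m, Q) = m + m**2 (v(m, Q) = m*m + m = m**2 + m = m + m**2)
212*P(-22, -15) - v(79, 455) = 212*(2 - 1*(-15)) - 79*(1 + 79) = 212*(2 + 15) - 79*80 = 212*17 - 1*6320 = 3604 - 6320 = -2716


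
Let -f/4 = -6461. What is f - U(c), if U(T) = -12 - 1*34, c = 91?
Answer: 25890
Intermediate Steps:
U(T) = -46 (U(T) = -12 - 34 = -46)
f = 25844 (f = -4*(-6461) = 25844)
f - U(c) = 25844 - 1*(-46) = 25844 + 46 = 25890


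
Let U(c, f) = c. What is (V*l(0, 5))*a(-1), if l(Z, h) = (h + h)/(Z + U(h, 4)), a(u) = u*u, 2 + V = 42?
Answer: 80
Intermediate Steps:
V = 40 (V = -2 + 42 = 40)
a(u) = u²
l(Z, h) = 2*h/(Z + h) (l(Z, h) = (h + h)/(Z + h) = (2*h)/(Z + h) = 2*h/(Z + h))
(V*l(0, 5))*a(-1) = (40*(2*5/(0 + 5)))*(-1)² = (40*(2*5/5))*1 = (40*(2*5*(⅕)))*1 = (40*2)*1 = 80*1 = 80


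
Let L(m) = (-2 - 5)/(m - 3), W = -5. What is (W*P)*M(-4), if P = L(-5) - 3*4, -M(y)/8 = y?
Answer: 1780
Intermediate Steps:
M(y) = -8*y
L(m) = -7/(-3 + m)
P = -89/8 (P = -7/(-3 - 5) - 3*4 = -7/(-8) - 12 = -7*(-⅛) - 12 = 7/8 - 12 = -89/8 ≈ -11.125)
(W*P)*M(-4) = (-5*(-89/8))*(-8*(-4)) = (445/8)*32 = 1780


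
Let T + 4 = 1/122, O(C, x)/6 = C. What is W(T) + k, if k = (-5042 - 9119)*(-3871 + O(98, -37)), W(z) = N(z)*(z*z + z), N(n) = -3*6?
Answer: 345981170051/7442 ≈ 4.6490e+7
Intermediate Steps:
O(C, x) = 6*C
N(n) = -18
T = -487/122 (T = -4 + 1/122 = -487/122 ≈ -3.9918)
W(z) = -18*z - 18*z² (W(z) = -18*(z*z + z) = -18*(z² + z) = -18*(z + z²) = -18*z - 18*z²)
k = 46490563 (k = (-5042 - 9119)*(-3871 + 6*98) = -14161*(-3871 + 588) = -14161*(-3283) = 46490563)
W(T) + k = -18*(-487/122)*(1 - 487/122) + 46490563 = -18*(-487/122)*(-365/122) + 46490563 = -1599795/7442 + 46490563 = 345981170051/7442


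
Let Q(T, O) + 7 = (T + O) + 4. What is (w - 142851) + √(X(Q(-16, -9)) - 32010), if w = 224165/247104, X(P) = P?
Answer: -35298829339/247104 + I*√32038 ≈ -1.4285e+5 + 178.99*I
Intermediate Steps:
Q(T, O) = -3 + O + T (Q(T, O) = -7 + ((T + O) + 4) = -7 + ((O + T) + 4) = -7 + (4 + O + T) = -3 + O + T)
w = 224165/247104 (w = 224165*(1/247104) = 224165/247104 ≈ 0.90717)
(w - 142851) + √(X(Q(-16, -9)) - 32010) = (224165/247104 - 142851) + √((-3 - 9 - 16) - 32010) = -35298829339/247104 + √(-28 - 32010) = -35298829339/247104 + √(-32038) = -35298829339/247104 + I*√32038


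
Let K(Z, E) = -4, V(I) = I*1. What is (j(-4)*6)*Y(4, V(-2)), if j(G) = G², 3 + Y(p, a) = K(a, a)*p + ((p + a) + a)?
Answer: -1824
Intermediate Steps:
V(I) = I
Y(p, a) = -3 - 3*p + 2*a (Y(p, a) = -3 + (-4*p + ((p + a) + a)) = -3 + (-4*p + ((a + p) + a)) = -3 + (-4*p + (p + 2*a)) = -3 + (-3*p + 2*a) = -3 - 3*p + 2*a)
(j(-4)*6)*Y(4, V(-2)) = ((-4)²*6)*(-3 - 3*4 + 2*(-2)) = (16*6)*(-3 - 12 - 4) = 96*(-19) = -1824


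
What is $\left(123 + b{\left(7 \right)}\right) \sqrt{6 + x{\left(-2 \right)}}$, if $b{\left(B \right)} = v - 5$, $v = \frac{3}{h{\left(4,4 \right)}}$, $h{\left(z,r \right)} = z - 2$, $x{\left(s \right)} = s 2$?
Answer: $\frac{239 \sqrt{2}}{2} \approx 169.0$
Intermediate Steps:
$x{\left(s \right)} = 2 s$
$h{\left(z,r \right)} = -2 + z$
$v = \frac{3}{2}$ ($v = \frac{3}{-2 + 4} = \frac{3}{2} \approx 1.5$)
$b{\left(B \right)} = - \frac{7}{2}$ ($b{\left(B \right)} = \frac{3}{2} - 5 = - \frac{7}{2}$)
$\left(123 + b{\left(7 \right)}\right) \sqrt{6 + x{\left(-2 \right)}} = \left(123 - \frac{7}{2}\right) \sqrt{6 + 2 \left(-2\right)} = \frac{239 \sqrt{6 - 4}}{2} = \frac{239 \sqrt{2}}{2}$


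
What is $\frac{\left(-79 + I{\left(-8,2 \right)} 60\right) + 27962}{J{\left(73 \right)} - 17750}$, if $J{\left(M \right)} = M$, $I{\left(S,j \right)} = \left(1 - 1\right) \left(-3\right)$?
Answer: $- \frac{27883}{17677} \approx -1.5774$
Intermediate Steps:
$I{\left(S,j \right)} = 0$ ($I{\left(S,j \right)} = 0 \left(-3\right) = 0$)
$\frac{\left(-79 + I{\left(-8,2 \right)} 60\right) + 27962}{J{\left(73 \right)} - 17750} = \frac{\left(-79 + 0 \cdot 60\right) + 27962}{73 - 17750} = \frac{\left(-79 + 0\right) + 27962}{-17677} = \left(-79 + 27962\right) \left(- \frac{1}{17677}\right) = 27883 \left(- \frac{1}{17677}\right) = - \frac{27883}{17677}$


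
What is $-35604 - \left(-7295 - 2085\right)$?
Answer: $-26224$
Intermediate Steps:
$-35604 - \left(-7295 - 2085\right) = -35604 - -9380 = -35604 + 9380 = -26224$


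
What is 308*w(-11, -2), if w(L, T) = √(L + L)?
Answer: 308*I*√22 ≈ 1444.6*I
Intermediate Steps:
w(L, T) = √2*√L (w(L, T) = √(2*L) = √2*√L)
308*w(-11, -2) = 308*(√2*√(-11)) = 308*(√2*(I*√11)) = 308*(I*√22) = 308*I*√22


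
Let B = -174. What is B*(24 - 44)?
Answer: 3480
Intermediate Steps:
B*(24 - 44) = -174*(24 - 44) = -174*(-20) = 3480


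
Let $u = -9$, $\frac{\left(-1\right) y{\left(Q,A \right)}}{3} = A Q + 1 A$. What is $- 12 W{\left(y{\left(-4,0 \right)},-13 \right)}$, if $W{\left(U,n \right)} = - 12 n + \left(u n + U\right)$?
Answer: $-3276$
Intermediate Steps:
$y{\left(Q,A \right)} = - 3 A - 3 A Q$ ($y{\left(Q,A \right)} = - 3 \left(A Q + 1 A\right) = - 3 \left(A Q + A\right) = - 3 \left(A + A Q\right) = - 3 A - 3 A Q$)
$W{\left(U,n \right)} = U - 21 n$ ($W{\left(U,n \right)} = - 12 n + \left(- 9 n + U\right) = - 12 n + \left(U - 9 n\right) = U - 21 n$)
$- 12 W{\left(y{\left(-4,0 \right)},-13 \right)} = - 12 \left(\left(-3\right) 0 \left(1 - 4\right) - -273\right) = - 12 \left(\left(-3\right) 0 \left(-3\right) + 273\right) = - 12 \left(0 + 273\right) = \left(-12\right) 273 = -3276$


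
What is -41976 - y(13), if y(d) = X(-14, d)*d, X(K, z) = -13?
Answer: -41807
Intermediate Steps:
y(d) = -13*d
-41976 - y(13) = -41976 - (-13)*13 = -41976 - 1*(-169) = -41976 + 169 = -41807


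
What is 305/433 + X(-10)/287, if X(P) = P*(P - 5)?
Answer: 152485/124271 ≈ 1.2270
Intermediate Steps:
X(P) = P*(-5 + P)
305/433 + X(-10)/287 = 305/433 - 10*(-5 - 10)/287 = 305*(1/433) - 10*(-15)*(1/287) = 305/433 + 150*(1/287) = 305/433 + 150/287 = 152485/124271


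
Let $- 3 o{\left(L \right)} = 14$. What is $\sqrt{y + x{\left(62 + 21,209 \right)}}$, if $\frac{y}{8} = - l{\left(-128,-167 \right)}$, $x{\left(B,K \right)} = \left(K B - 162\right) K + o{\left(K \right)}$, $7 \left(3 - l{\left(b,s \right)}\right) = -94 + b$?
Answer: $\frac{\sqrt{1583799735}}{21} \approx 1895.1$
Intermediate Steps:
$o{\left(L \right)} = - \frac{14}{3}$ ($o{\left(L \right)} = \left(- \frac{1}{3}\right) 14 = - \frac{14}{3}$)
$l{\left(b,s \right)} = \frac{115}{7} - \frac{b}{7}$ ($l{\left(b,s \right)} = 3 - \frac{-94 + b}{7} = 3 - \left(- \frac{94}{7} + \frac{b}{7}\right) = \frac{115}{7} - \frac{b}{7}$)
$x{\left(B,K \right)} = - \frac{14}{3} + K \left(-162 + B K\right)$ ($x{\left(B,K \right)} = \left(K B - 162\right) K - \frac{14}{3} = \left(B K - 162\right) K - \frac{14}{3} = \left(-162 + B K\right) K - \frac{14}{3} = K \left(-162 + B K\right) - \frac{14}{3} = - \frac{14}{3} + K \left(-162 + B K\right)$)
$y = - \frac{1944}{7}$ ($y = 8 \left(- (\frac{115}{7} - - \frac{128}{7})\right) = 8 \left(- (\frac{115}{7} + \frac{128}{7})\right) = 8 \left(\left(-1\right) \frac{243}{7}\right) = 8 \left(- \frac{243}{7}\right) = - \frac{1944}{7} \approx -277.71$)
$\sqrt{y + x{\left(62 + 21,209 \right)}} = \sqrt{- \frac{1944}{7} - \left(\frac{101588}{3} - \left(62 + 21\right) 209^{2}\right)} = \sqrt{- \frac{1944}{7} - - \frac{10774981}{3}} = \sqrt{- \frac{1944}{7} + \frac{10774981}{3}} = \sqrt{\frac{75419035}{21}} = \frac{\sqrt{1583799735}}{21}$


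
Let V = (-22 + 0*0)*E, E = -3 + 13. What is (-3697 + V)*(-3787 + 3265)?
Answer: 2044674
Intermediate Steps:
E = 10
V = -220 (V = (-22 + 0*0)*10 = (-22 + 0)*10 = -22*10 = -220)
(-3697 + V)*(-3787 + 3265) = (-3697 - 220)*(-3787 + 3265) = -3917*(-522) = 2044674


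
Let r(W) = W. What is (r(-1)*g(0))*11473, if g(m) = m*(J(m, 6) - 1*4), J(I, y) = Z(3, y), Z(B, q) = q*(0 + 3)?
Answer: 0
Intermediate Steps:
Z(B, q) = 3*q (Z(B, q) = q*3 = 3*q)
J(I, y) = 3*y
g(m) = 14*m (g(m) = m*(3*6 - 1*4) = m*(18 - 4) = m*14 = 14*m)
(r(-1)*g(0))*11473 = -14*0*11473 = -1*0*11473 = 0*11473 = 0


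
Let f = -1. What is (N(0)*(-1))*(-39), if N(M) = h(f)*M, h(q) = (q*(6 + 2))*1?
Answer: 0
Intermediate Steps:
h(q) = 8*q (h(q) = (q*8)*1 = (8*q)*1 = 8*q)
N(M) = -8*M (N(M) = (8*(-1))*M = -8*M)
(N(0)*(-1))*(-39) = (-8*0*(-1))*(-39) = (0*(-1))*(-39) = 0*(-39) = 0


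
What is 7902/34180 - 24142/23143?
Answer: -321148787/395513870 ≈ -0.81198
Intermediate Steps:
7902/34180 - 24142/23143 = 7902*(1/34180) - 24142*1/23143 = 3951/17090 - 24142/23143 = -321148787/395513870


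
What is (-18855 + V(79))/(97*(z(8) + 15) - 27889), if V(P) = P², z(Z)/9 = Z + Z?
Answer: 6307/6233 ≈ 1.0119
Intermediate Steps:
z(Z) = 18*Z (z(Z) = 9*(Z + Z) = 9*(2*Z) = 18*Z)
(-18855 + V(79))/(97*(z(8) + 15) - 27889) = (-18855 + 79²)/(97*(18*8 + 15) - 27889) = (-18855 + 6241)/(97*(144 + 15) - 27889) = -12614/(97*159 - 27889) = -12614/(15423 - 27889) = -12614/(-12466) = -12614*(-1/12466) = 6307/6233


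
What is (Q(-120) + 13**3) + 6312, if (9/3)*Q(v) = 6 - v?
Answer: 8551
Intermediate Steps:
Q(v) = 2 - v/3 (Q(v) = (6 - v)/3 = 2 - v/3)
(Q(-120) + 13**3) + 6312 = ((2 - 1/3*(-120)) + 13**3) + 6312 = ((2 + 40) + 2197) + 6312 = (42 + 2197) + 6312 = 2239 + 6312 = 8551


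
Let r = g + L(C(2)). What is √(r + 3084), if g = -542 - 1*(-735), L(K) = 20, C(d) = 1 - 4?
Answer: √3297 ≈ 57.419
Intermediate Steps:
C(d) = -3
g = 193 (g = -542 + 735 = 193)
r = 213 (r = 193 + 20 = 213)
√(r + 3084) = √(213 + 3084) = √3297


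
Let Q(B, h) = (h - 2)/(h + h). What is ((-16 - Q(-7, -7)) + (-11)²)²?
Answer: 2134521/196 ≈ 10890.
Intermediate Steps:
Q(B, h) = (-2 + h)/(2*h) (Q(B, h) = (-2 + h)/((2*h)) = (-2 + h)*(1/(2*h)) = (-2 + h)/(2*h))
((-16 - Q(-7, -7)) + (-11)²)² = ((-16 - (-2 - 7)/(2*(-7))) + (-11)²)² = ((-16 - (-1)*(-9)/(2*7)) + 121)² = ((-16 - 1*9/14) + 121)² = ((-16 - 9/14) + 121)² = (-233/14 + 121)² = (1461/14)² = 2134521/196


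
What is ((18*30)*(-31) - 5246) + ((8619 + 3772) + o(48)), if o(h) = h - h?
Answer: -9595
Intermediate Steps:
o(h) = 0
((18*30)*(-31) - 5246) + ((8619 + 3772) + o(48)) = ((18*30)*(-31) - 5246) + ((8619 + 3772) + 0) = (540*(-31) - 5246) + (12391 + 0) = (-16740 - 5246) + 12391 = -21986 + 12391 = -9595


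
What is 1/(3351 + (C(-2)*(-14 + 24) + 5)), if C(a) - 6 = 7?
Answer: 1/3486 ≈ 0.00028686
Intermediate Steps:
C(a) = 13 (C(a) = 6 + 7 = 13)
1/(3351 + (C(-2)*(-14 + 24) + 5)) = 1/(3351 + (13*(-14 + 24) + 5)) = 1/(3351 + (13*10 + 5)) = 1/(3351 + (130 + 5)) = 1/(3351 + 135) = 1/3486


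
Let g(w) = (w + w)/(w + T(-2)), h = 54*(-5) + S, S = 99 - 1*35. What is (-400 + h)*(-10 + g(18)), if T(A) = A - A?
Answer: 4848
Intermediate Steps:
S = 64 (S = 99 - 35 = 64)
T(A) = 0
h = -206 (h = 54*(-5) + 64 = -270 + 64 = -206)
g(w) = 2 (g(w) = (w + w)/(w + 0) = (2*w)/w = 2)
(-400 + h)*(-10 + g(18)) = (-400 - 206)*(-10 + 2) = -606*(-8) = 4848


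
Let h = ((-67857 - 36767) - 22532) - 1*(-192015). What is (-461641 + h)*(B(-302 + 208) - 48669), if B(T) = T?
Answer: 19348280666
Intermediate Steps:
h = 64859 (h = (-104624 - 22532) + 192015 = -127156 + 192015 = 64859)
(-461641 + h)*(B(-302 + 208) - 48669) = (-461641 + 64859)*((-302 + 208) - 48669) = -396782*(-94 - 48669) = -396782*(-48763) = 19348280666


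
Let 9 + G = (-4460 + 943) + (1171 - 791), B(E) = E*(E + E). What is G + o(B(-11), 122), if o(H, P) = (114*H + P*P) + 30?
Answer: 39356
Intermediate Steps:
B(E) = 2*E**2 (B(E) = E*(2*E) = 2*E**2)
o(H, P) = 30 + P**2 + 114*H (o(H, P) = (114*H + P**2) + 30 = (P**2 + 114*H) + 30 = 30 + P**2 + 114*H)
G = -3146 (G = -9 + ((-4460 + 943) + (1171 - 791)) = -9 + (-3517 + 380) = -9 - 3137 = -3146)
G + o(B(-11), 122) = -3146 + (30 + 122**2 + 114*(2*(-11)**2)) = -3146 + (30 + 14884 + 114*(2*121)) = -3146 + (30 + 14884 + 114*242) = -3146 + (30 + 14884 + 27588) = -3146 + 42502 = 39356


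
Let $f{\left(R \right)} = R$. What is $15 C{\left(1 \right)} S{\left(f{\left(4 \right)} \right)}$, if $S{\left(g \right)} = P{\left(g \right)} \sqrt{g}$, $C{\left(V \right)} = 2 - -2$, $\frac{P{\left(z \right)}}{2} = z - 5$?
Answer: $-240$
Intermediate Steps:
$P{\left(z \right)} = -10 + 2 z$ ($P{\left(z \right)} = 2 \left(z - 5\right) = 2 \left(-5 + z\right) = -10 + 2 z$)
$C{\left(V \right)} = 4$ ($C{\left(V \right)} = 2 + 2 = 4$)
$S{\left(g \right)} = \sqrt{g} \left(-10 + 2 g\right)$ ($S{\left(g \right)} = \left(-10 + 2 g\right) \sqrt{g} = \sqrt{g} \left(-10 + 2 g\right)$)
$15 C{\left(1 \right)} S{\left(f{\left(4 \right)} \right)} = 15 \cdot 4 \cdot 2 \sqrt{4} \left(-5 + 4\right) = 60 \cdot 2 \cdot 2 \left(-1\right) = 60 \left(-4\right) = -240$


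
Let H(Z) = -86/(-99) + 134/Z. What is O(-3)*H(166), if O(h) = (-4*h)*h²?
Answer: 165252/913 ≈ 181.00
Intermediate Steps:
O(h) = -4*h³
H(Z) = 86/99 + 134/Z (H(Z) = -86*(-1/99) + 134/Z = 86/99 + 134/Z)
O(-3)*H(166) = (-4*(-3)³)*(86/99 + 134/166) = (-4*(-27))*(86/99 + 134*(1/166)) = 108*(86/99 + 67/83) = 108*(13771/8217) = 165252/913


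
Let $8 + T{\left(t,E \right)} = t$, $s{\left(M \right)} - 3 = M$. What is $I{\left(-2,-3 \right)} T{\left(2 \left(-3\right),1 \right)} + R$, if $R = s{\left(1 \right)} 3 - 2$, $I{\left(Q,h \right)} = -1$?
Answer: $24$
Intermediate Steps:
$s{\left(M \right)} = 3 + M$
$T{\left(t,E \right)} = -8 + t$
$R = 10$ ($R = \left(3 + 1\right) 3 - 2 = 4 \cdot 3 - 2 = 12 - 2 = 10$)
$I{\left(-2,-3 \right)} T{\left(2 \left(-3\right),1 \right)} + R = - (-8 + 2 \left(-3\right)) + 10 = - (-8 - 6) + 10 = \left(-1\right) \left(-14\right) + 10 = 14 + 10 = 24$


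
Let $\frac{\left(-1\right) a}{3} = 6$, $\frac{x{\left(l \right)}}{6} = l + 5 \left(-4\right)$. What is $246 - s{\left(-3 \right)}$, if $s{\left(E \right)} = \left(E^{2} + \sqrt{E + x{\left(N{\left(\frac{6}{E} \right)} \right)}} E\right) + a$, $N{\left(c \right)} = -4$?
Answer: $255 + 21 i \sqrt{3} \approx 255.0 + 36.373 i$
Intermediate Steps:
$x{\left(l \right)} = -120 + 6 l$ ($x{\left(l \right)} = 6 \left(l + 5 \left(-4\right)\right) = 6 \left(l - 20\right) = 6 \left(-20 + l\right) = -120 + 6 l$)
$a = -18$ ($a = \left(-3\right) 6 = -18$)
$s{\left(E \right)} = -18 + E^{2} + E \sqrt{-144 + E}$ ($s{\left(E \right)} = \left(E^{2} + \sqrt{E + \left(-120 + 6 \left(-4\right)\right)} E\right) - 18 = \left(E^{2} + \sqrt{E - 144} E\right) - 18 = \left(E^{2} + \sqrt{-144 + E} E\right) - 18 = \left(E^{2} + E \sqrt{-144 + E}\right) - 18 = -18 + E^{2} + E \sqrt{-144 + E}$)
$246 - s{\left(-3 \right)} = 246 - \left(-18 + \left(-3\right)^{2} - 3 \sqrt{-144 - 3}\right) = 246 - \left(-18 + 9 - 3 \sqrt{-147}\right) = 246 - \left(-18 + 9 - 3 \cdot 7 i \sqrt{3}\right) = 246 - \left(-18 + 9 - 21 i \sqrt{3}\right) = 246 - \left(-9 - 21 i \sqrt{3}\right) = 246 + \left(9 + 21 i \sqrt{3}\right) = 255 + 21 i \sqrt{3}$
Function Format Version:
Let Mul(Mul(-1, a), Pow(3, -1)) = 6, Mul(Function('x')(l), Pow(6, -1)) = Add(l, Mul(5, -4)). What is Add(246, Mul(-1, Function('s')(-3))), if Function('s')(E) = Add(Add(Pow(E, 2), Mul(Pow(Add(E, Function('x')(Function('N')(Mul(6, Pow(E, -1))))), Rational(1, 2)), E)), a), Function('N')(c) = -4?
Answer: Add(255, Mul(21, I, Pow(3, Rational(1, 2)))) ≈ Add(255.00, Mul(36.373, I))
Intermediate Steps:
Function('x')(l) = Add(-120, Mul(6, l)) (Function('x')(l) = Mul(6, Add(l, Mul(5, -4))) = Mul(6, Add(l, -20)) = Mul(6, Add(-20, l)) = Add(-120, Mul(6, l)))
a = -18 (a = Mul(-3, 6) = -18)
Function('s')(E) = Add(-18, Pow(E, 2), Mul(E, Pow(Add(-144, E), Rational(1, 2)))) (Function('s')(E) = Add(Add(Pow(E, 2), Mul(Pow(Add(E, Add(-120, Mul(6, -4))), Rational(1, 2)), E)), -18) = Add(Add(Pow(E, 2), Mul(Pow(Add(E, Add(-120, -24)), Rational(1, 2)), E)), -18) = Add(Add(Pow(E, 2), Mul(Pow(Add(E, -144), Rational(1, 2)), E)), -18) = Add(Add(Pow(E, 2), Mul(Pow(Add(-144, E), Rational(1, 2)), E)), -18) = Add(Add(Pow(E, 2), Mul(E, Pow(Add(-144, E), Rational(1, 2)))), -18) = Add(-18, Pow(E, 2), Mul(E, Pow(Add(-144, E), Rational(1, 2)))))
Add(246, Mul(-1, Function('s')(-3))) = Add(246, Mul(-1, Add(-18, Pow(-3, 2), Mul(-3, Pow(Add(-144, -3), Rational(1, 2)))))) = Add(246, Mul(-1, Add(-18, 9, Mul(-3, Pow(-147, Rational(1, 2)))))) = Add(246, Mul(-1, Add(-18, 9, Mul(-3, Mul(7, I, Pow(3, Rational(1, 2))))))) = Add(246, Mul(-1, Add(-18, 9, Mul(-21, I, Pow(3, Rational(1, 2)))))) = Add(246, Mul(-1, Add(-9, Mul(-21, I, Pow(3, Rational(1, 2)))))) = Add(246, Add(9, Mul(21, I, Pow(3, Rational(1, 2))))) = Add(255, Mul(21, I, Pow(3, Rational(1, 2))))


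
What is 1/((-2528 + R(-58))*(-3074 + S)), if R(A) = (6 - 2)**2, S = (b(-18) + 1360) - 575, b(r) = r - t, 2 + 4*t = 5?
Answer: 1/5797068 ≈ 1.7250e-7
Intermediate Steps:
t = 3/4 (t = -1/2 + (1/4)*5 = -1/2 + 5/4 = 3/4 ≈ 0.75000)
b(r) = -3/4 + r (b(r) = r - 1*3/4 = r - 3/4 = -3/4 + r)
S = 3065/4 (S = ((-3/4 - 18) + 1360) - 575 = (-75/4 + 1360) - 575 = 5365/4 - 575 = 3065/4 ≈ 766.25)
R(A) = 16 (R(A) = 4**2 = 16)
1/((-2528 + R(-58))*(-3074 + S)) = 1/((-2528 + 16)*(-3074 + 3065/4)) = 1/(-2512*(-9231/4)) = 1/5797068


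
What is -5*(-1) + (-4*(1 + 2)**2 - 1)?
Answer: -32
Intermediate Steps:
-5*(-1) + (-4*(1 + 2)**2 - 1) = 5 + (-4*3**2 - 1) = 5 + (-4*9 - 1) = 5 + (-36 - 1) = 5 - 37 = -32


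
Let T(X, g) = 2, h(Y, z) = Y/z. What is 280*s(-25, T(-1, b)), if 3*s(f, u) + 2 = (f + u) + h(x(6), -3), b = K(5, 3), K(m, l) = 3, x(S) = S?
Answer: -2520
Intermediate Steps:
b = 3
s(f, u) = -4/3 + f/3 + u/3 (s(f, u) = -⅔ + ((f + u) + 6/(-3))/3 = -⅔ + ((f + u) + 6*(-⅓))/3 = -⅔ + ((f + u) - 2)/3 = -⅔ + (-2 + f + u)/3 = -⅔ + (-⅔ + f/3 + u/3) = -4/3 + f/3 + u/3)
280*s(-25, T(-1, b)) = 280*(-4/3 + (⅓)*(-25) + (⅓)*2) = 280*(-4/3 - 25/3 + ⅔) = 280*(-9) = -2520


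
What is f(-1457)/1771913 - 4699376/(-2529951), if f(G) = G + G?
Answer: 8319513149074/4482853066263 ≈ 1.8559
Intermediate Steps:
f(G) = 2*G
f(-1457)/1771913 - 4699376/(-2529951) = (2*(-1457))/1771913 - 4699376/(-2529951) = -2914*1/1771913 - 4699376*(-1/2529951) = -2914/1771913 + 4699376/2529951 = 8319513149074/4482853066263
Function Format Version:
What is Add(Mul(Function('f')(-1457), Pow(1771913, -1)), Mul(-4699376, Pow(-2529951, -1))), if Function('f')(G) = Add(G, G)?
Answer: Rational(8319513149074, 4482853066263) ≈ 1.8559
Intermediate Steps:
Function('f')(G) = Mul(2, G)
Add(Mul(Function('f')(-1457), Pow(1771913, -1)), Mul(-4699376, Pow(-2529951, -1))) = Add(Mul(Mul(2, -1457), Pow(1771913, -1)), Mul(-4699376, Pow(-2529951, -1))) = Add(Mul(-2914, Rational(1, 1771913)), Mul(-4699376, Rational(-1, 2529951))) = Add(Rational(-2914, 1771913), Rational(4699376, 2529951)) = Rational(8319513149074, 4482853066263)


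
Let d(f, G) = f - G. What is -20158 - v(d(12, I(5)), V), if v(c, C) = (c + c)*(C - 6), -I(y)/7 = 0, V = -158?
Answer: -16222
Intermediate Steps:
I(y) = 0 (I(y) = -7*0 = 0)
v(c, C) = 2*c*(-6 + C) (v(c, C) = (2*c)*(-6 + C) = 2*c*(-6 + C))
-20158 - v(d(12, I(5)), V) = -20158 - 2*(12 - 1*0)*(-6 - 158) = -20158 - 2*(12 + 0)*(-164) = -20158 - 2*12*(-164) = -20158 - 1*(-3936) = -20158 + 3936 = -16222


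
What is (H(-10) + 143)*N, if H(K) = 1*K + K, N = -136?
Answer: -16728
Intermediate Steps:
H(K) = 2*K (H(K) = K + K = 2*K)
(H(-10) + 143)*N = (2*(-10) + 143)*(-136) = (-20 + 143)*(-136) = 123*(-136) = -16728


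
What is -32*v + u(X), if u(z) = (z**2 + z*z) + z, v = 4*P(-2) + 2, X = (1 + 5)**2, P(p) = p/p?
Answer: 2436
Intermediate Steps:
P(p) = 1
X = 36 (X = 6**2 = 36)
v = 6 (v = 4*1 + 2 = 4 + 2 = 6)
u(z) = z + 2*z**2 (u(z) = (z**2 + z**2) + z = 2*z**2 + z = z + 2*z**2)
-32*v + u(X) = -32*6 + 36*(1 + 2*36) = -192 + 36*(1 + 72) = -192 + 36*73 = -192 + 2628 = 2436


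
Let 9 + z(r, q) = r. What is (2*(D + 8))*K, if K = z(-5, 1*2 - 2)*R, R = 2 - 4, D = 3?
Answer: 616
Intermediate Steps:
z(r, q) = -9 + r
R = -2
K = 28 (K = (-9 - 5)*(-2) = -14*(-2) = 28)
(2*(D + 8))*K = (2*(3 + 8))*28 = (2*11)*28 = 22*28 = 616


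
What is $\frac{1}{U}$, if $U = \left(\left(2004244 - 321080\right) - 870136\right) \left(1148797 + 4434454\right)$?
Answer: $\frac{1}{4539339394028} \approx 2.203 \cdot 10^{-13}$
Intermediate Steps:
$U = 4539339394028$ ($U = \left(\left(2004244 - 321080\right) - 870136\right) 5583251 = \left(1683164 - 870136\right) 5583251 = 813028 \cdot 5583251 = 4539339394028$)
$\frac{1}{U} = \frac{1}{4539339394028}$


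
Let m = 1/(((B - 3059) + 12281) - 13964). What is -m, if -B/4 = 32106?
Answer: 1/133166 ≈ 7.5094e-6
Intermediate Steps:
B = -128424 (B = -4*32106 = -128424)
m = -1/133166 (m = 1/(((-128424 - 3059) + 12281) - 13964) = 1/((-131483 + 12281) - 13964) = 1/(-119202 - 13964) = 1/(-133166) = -1/133166 ≈ -7.5094e-6)
-m = -1*(-1/133166) = 1/133166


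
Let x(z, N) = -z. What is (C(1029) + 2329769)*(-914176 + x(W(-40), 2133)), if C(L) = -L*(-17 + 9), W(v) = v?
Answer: -2137250882136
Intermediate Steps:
C(L) = 8*L (C(L) = -L*(-8) = -(-8)*L = 8*L)
(C(1029) + 2329769)*(-914176 + x(W(-40), 2133)) = (8*1029 + 2329769)*(-914176 - 1*(-40)) = (8232 + 2329769)*(-914176 + 40) = 2338001*(-914136) = -2137250882136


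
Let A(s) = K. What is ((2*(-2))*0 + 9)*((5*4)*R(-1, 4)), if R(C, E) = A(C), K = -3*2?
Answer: -1080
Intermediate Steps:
K = -6
A(s) = -6
R(C, E) = -6
((2*(-2))*0 + 9)*((5*4)*R(-1, 4)) = ((2*(-2))*0 + 9)*((5*4)*(-6)) = (-4*0 + 9)*(20*(-6)) = (0 + 9)*(-120) = 9*(-120) = -1080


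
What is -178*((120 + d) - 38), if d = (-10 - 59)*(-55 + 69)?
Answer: 157352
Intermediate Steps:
d = -966 (d = -69*14 = -966)
-178*((120 + d) - 38) = -178*((120 - 966) - 38) = -178*(-846 - 38) = -178*(-884) = 157352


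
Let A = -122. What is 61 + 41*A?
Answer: -4941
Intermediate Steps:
61 + 41*A = 61 + 41*(-122) = 61 - 5002 = -4941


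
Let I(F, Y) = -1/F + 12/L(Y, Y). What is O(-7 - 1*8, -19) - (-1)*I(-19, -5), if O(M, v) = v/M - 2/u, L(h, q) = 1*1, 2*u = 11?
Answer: 40616/3135 ≈ 12.956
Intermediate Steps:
u = 11/2 (u = (½)*11 = 11/2 ≈ 5.5000)
L(h, q) = 1
I(F, Y) = 12 - 1/F (I(F, Y) = -1/F + 12/1 = -1/F + 12*1 = -1/F + 12 = 12 - 1/F)
O(M, v) = -4/11 + v/M (O(M, v) = v/M - 2/11/2 = v/M - 2*2/11 = v/M - 4/11 = -4/11 + v/M)
O(-7 - 1*8, -19) - (-1)*I(-19, -5) = (-4/11 - 19/(-7 - 1*8)) - (-1)*(12 - 1/(-19)) = (-4/11 - 19/(-7 - 8)) - (-1)*(12 - 1*(-1/19)) = (-4/11 - 19/(-15)) - (-1)*(12 + 1/19) = (-4/11 - 19*(-1/15)) - (-1)*229/19 = (-4/11 + 19/15) - 1*(-229/19) = 149/165 + 229/19 = 40616/3135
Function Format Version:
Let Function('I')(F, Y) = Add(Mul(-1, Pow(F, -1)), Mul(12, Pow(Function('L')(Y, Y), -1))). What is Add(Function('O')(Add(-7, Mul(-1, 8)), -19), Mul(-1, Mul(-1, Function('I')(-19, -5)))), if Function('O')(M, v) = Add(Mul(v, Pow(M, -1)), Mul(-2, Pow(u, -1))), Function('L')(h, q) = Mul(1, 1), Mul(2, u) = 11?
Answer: Rational(40616, 3135) ≈ 12.956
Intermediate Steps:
u = Rational(11, 2) (u = Mul(Rational(1, 2), 11) = Rational(11, 2) ≈ 5.5000)
Function('L')(h, q) = 1
Function('I')(F, Y) = Add(12, Mul(-1, Pow(F, -1))) (Function('I')(F, Y) = Add(Mul(-1, Pow(F, -1)), Mul(12, Pow(1, -1))) = Add(Mul(-1, Pow(F, -1)), Mul(12, 1)) = Add(Mul(-1, Pow(F, -1)), 12) = Add(12, Mul(-1, Pow(F, -1))))
Function('O')(M, v) = Add(Rational(-4, 11), Mul(v, Pow(M, -1))) (Function('O')(M, v) = Add(Mul(v, Pow(M, -1)), Mul(-2, Pow(Rational(11, 2), -1))) = Add(Mul(v, Pow(M, -1)), Mul(-2, Rational(2, 11))) = Add(Mul(v, Pow(M, -1)), Rational(-4, 11)) = Add(Rational(-4, 11), Mul(v, Pow(M, -1))))
Add(Function('O')(Add(-7, Mul(-1, 8)), -19), Mul(-1, Mul(-1, Function('I')(-19, -5)))) = Add(Add(Rational(-4, 11), Mul(-19, Pow(Add(-7, Mul(-1, 8)), -1))), Mul(-1, Mul(-1, Add(12, Mul(-1, Pow(-19, -1)))))) = Add(Add(Rational(-4, 11), Mul(-19, Pow(Add(-7, -8), -1))), Mul(-1, Mul(-1, Add(12, Mul(-1, Rational(-1, 19)))))) = Add(Add(Rational(-4, 11), Mul(-19, Pow(-15, -1))), Mul(-1, Mul(-1, Add(12, Rational(1, 19))))) = Add(Add(Rational(-4, 11), Mul(-19, Rational(-1, 15))), Mul(-1, Mul(-1, Rational(229, 19)))) = Add(Add(Rational(-4, 11), Rational(19, 15)), Mul(-1, Rational(-229, 19))) = Add(Rational(149, 165), Rational(229, 19)) = Rational(40616, 3135)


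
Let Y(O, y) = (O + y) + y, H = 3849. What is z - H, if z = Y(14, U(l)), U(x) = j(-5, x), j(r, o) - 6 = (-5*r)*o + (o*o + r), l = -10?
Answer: -4133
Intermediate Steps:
j(r, o) = 6 + r + o² - 5*o*r (j(r, o) = 6 + ((-5*r)*o + (o*o + r)) = 6 + (-5*o*r + (o² + r)) = 6 + (-5*o*r + (r + o²)) = 6 + (r + o² - 5*o*r) = 6 + r + o² - 5*o*r)
U(x) = 1 + x² + 25*x (U(x) = 6 - 5 + x² - 5*x*(-5) = 6 - 5 + x² + 25*x = 1 + x² + 25*x)
Y(O, y) = O + 2*y
z = -284 (z = 14 + 2*(1 + (-10)² + 25*(-10)) = 14 + 2*(1 + 100 - 250) = 14 + 2*(-149) = 14 - 298 = -284)
z - H = -284 - 1*3849 = -284 - 3849 = -4133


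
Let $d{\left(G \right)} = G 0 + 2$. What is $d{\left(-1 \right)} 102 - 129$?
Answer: $75$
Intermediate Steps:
$d{\left(G \right)} = 2$ ($d{\left(G \right)} = 0 + 2 = 2$)
$d{\left(-1 \right)} 102 - 129 = 2 \cdot 102 - 129 = 204 - 129 = 75$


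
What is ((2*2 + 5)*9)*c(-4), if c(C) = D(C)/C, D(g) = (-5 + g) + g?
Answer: 1053/4 ≈ 263.25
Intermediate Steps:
D(g) = -5 + 2*g
c(C) = (-5 + 2*C)/C
((2*2 + 5)*9)*c(-4) = ((2*2 + 5)*9)*(2 - 5/(-4)) = ((4 + 5)*9)*(2 - 5*(-1/4)) = (9*9)*(2 + 5/4) = 81*(13/4) = 1053/4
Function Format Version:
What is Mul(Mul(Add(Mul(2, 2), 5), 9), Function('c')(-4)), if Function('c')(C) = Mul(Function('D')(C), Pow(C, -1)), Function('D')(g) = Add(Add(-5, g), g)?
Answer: Rational(1053, 4) ≈ 263.25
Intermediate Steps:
Function('D')(g) = Add(-5, Mul(2, g))
Function('c')(C) = Mul(Pow(C, -1), Add(-5, Mul(2, C))) (Function('c')(C) = Mul(Add(-5, Mul(2, C)), Pow(C, -1)) = Mul(Pow(C, -1), Add(-5, Mul(2, C))))
Mul(Mul(Add(Mul(2, 2), 5), 9), Function('c')(-4)) = Mul(Mul(Add(Mul(2, 2), 5), 9), Add(2, Mul(-5, Pow(-4, -1)))) = Mul(Mul(Add(4, 5), 9), Add(2, Mul(-5, Rational(-1, 4)))) = Mul(Mul(9, 9), Add(2, Rational(5, 4))) = Mul(81, Rational(13, 4)) = Rational(1053, 4)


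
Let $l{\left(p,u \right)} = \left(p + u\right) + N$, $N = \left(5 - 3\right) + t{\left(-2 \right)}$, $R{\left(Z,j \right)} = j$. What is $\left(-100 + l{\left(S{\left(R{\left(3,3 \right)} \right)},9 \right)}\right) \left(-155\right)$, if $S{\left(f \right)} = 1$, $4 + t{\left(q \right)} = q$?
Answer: $14570$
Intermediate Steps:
$t{\left(q \right)} = -4 + q$
$N = -4$ ($N = \left(5 - 3\right) - 6 = 2 - 6 = -4$)
$l{\left(p,u \right)} = -4 + p + u$ ($l{\left(p,u \right)} = \left(p + u\right) - 4 = -4 + p + u$)
$\left(-100 + l{\left(S{\left(R{\left(3,3 \right)} \right)},9 \right)}\right) \left(-155\right) = \left(-100 + \left(-4 + 1 + 9\right)\right) \left(-155\right) = \left(-100 + 6\right) \left(-155\right) = \left(-94\right) \left(-155\right) = 14570$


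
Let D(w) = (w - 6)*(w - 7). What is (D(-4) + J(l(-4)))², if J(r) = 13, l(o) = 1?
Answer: 15129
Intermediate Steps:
D(w) = (-7 + w)*(-6 + w) (D(w) = (-6 + w)*(-7 + w) = (-7 + w)*(-6 + w))
(D(-4) + J(l(-4)))² = ((42 + (-4)² - 13*(-4)) + 13)² = ((42 + 16 + 52) + 13)² = (110 + 13)² = 123² = 15129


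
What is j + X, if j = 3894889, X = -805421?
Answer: 3089468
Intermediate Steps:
j + X = 3894889 - 805421 = 3089468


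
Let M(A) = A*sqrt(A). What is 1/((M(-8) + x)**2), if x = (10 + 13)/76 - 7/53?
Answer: 16224784/(687 - 64448*I*sqrt(2))**2 ≈ -0.0019528 + 2.944e-5*I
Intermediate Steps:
x = 687/4028 (x = 23*(1/76) - 7*1/53 = 23/76 - 7/53 = 687/4028 ≈ 0.17056)
M(A) = A**(3/2)
1/((M(-8) + x)**2) = 1/(((-8)**(3/2) + 687/4028)**2) = 1/((-16*I*sqrt(2) + 687/4028)**2) = 1/((687/4028 - 16*I*sqrt(2))**2) = (687/4028 - 16*I*sqrt(2))**(-2)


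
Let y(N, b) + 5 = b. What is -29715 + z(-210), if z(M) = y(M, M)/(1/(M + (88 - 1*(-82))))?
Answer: -21115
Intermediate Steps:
y(N, b) = -5 + b
z(M) = (-5 + M)*(170 + M) (z(M) = (-5 + M)/(1/(M + (88 - 1*(-82)))) = (-5 + M)/(1/(M + (88 + 82))) = (-5 + M)/(1/(M + 170)) = (-5 + M)/(1/(170 + M)) = (-5 + M)*(170 + M))
-29715 + z(-210) = -29715 + (-5 - 210)*(170 - 210) = -29715 - 215*(-40) = -29715 + 8600 = -21115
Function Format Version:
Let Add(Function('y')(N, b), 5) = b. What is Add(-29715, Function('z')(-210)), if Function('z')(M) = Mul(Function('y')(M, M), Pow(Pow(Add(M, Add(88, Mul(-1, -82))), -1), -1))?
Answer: -21115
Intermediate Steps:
Function('y')(N, b) = Add(-5, b)
Function('z')(M) = Mul(Add(-5, M), Add(170, M)) (Function('z')(M) = Mul(Add(-5, M), Pow(Pow(Add(M, Add(88, Mul(-1, -82))), -1), -1)) = Mul(Add(-5, M), Pow(Pow(Add(M, Add(88, 82)), -1), -1)) = Mul(Add(-5, M), Pow(Pow(Add(M, 170), -1), -1)) = Mul(Add(-5, M), Pow(Pow(Add(170, M), -1), -1)) = Mul(Add(-5, M), Add(170, M)))
Add(-29715, Function('z')(-210)) = Add(-29715, Mul(Add(-5, -210), Add(170, -210))) = Add(-29715, Mul(-215, -40)) = Add(-29715, 8600) = -21115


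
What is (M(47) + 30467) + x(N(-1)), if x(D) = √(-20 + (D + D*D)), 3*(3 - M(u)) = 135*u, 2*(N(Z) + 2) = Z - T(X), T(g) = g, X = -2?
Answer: 28355 + I*√77/2 ≈ 28355.0 + 4.3875*I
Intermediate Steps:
N(Z) = -1 + Z/2 (N(Z) = -2 + (Z - 1*(-2))/2 = -2 + (Z + 2)/2 = -2 + (2 + Z)/2 = -2 + (1 + Z/2) = -1 + Z/2)
M(u) = 3 - 45*u
x(D) = √(-20 + D + D²) (x(D) = √(-20 + (D + D²)) = √(-20 + D + D²))
(M(47) + 30467) + x(N(-1)) = ((3 - 45*47) + 30467) + √(-20 + (-1 + (½)*(-1)) + (-1 + (½)*(-1))²) = ((3 - 2115) + 30467) + √(-20 + (-1 - ½) + (-1 - ½)²) = (-2112 + 30467) + √(-20 - 3/2 + (-3/2)²) = 28355 + √(-20 - 3/2 + 9/4) = 28355 + √(-77/4) = 28355 + I*√77/2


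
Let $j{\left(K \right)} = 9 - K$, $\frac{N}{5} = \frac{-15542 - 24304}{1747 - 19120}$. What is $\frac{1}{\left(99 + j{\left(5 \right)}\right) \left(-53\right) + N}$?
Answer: $- \frac{5791}{31546659} \approx -0.00018357$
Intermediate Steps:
$N = \frac{66410}{5791}$ ($N = 5 \frac{-15542 - 24304}{1747 - 19120} = 5 \left(- \frac{39846}{1747 - 19120}\right) = 5 \left(- \frac{39846}{-17373}\right) = 5 \left(\left(-39846\right) \left(- \frac{1}{17373}\right)\right) = 5 \cdot \frac{13282}{5791} = \frac{66410}{5791} \approx 11.468$)
$\frac{1}{\left(99 + j{\left(5 \right)}\right) \left(-53\right) + N} = \frac{1}{\left(99 + \left(9 - 5\right)\right) \left(-53\right) + \frac{66410}{5791}} = \frac{1}{\left(99 + 4\right) \left(-53\right) + \frac{66410}{5791}} = \frac{1}{103 \left(-53\right) + \frac{66410}{5791}} = \frac{1}{-5459 + \frac{66410}{5791}} = \frac{1}{- \frac{31546659}{5791}} = - \frac{5791}{31546659}$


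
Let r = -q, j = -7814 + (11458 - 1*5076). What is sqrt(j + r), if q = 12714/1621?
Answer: I*sqrt(3783391306)/1621 ≈ 37.945*I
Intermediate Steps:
q = 12714/1621 (q = 12714*(1/1621) = 12714/1621 ≈ 7.8433)
j = -1432 (j = -7814 + (11458 - 5076) = -7814 + 6382 = -1432)
r = -12714/1621 (r = -1*12714/1621 = -12714/1621 ≈ -7.8433)
sqrt(j + r) = sqrt(-1432 - 12714/1621) = sqrt(-2333986/1621) = I*sqrt(3783391306)/1621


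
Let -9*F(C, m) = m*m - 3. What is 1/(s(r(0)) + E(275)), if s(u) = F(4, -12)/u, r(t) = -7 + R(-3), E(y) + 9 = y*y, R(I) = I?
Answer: 30/2268527 ≈ 1.3224e-5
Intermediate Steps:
F(C, m) = ⅓ - m²/9 (F(C, m) = -(m*m - 3)/9 = -(m² - 3)/9 = -(-3 + m²)/9 = ⅓ - m²/9)
E(y) = -9 + y² (E(y) = -9 + y*y = -9 + y²)
r(t) = -10 (r(t) = -7 - 3 = -10)
s(u) = -47/(3*u) (s(u) = (⅓ - ⅑*(-12)²)/u = (⅓ - ⅑*144)/u = (⅓ - 16)/u = -47/(3*u))
1/(s(r(0)) + E(275)) = 1/(-47/3/(-10) + (-9 + 275²)) = 1/(-47/3*(-⅒) + (-9 + 75625)) = 1/(47/30 + 75616) = 1/(2268527/30) = 30/2268527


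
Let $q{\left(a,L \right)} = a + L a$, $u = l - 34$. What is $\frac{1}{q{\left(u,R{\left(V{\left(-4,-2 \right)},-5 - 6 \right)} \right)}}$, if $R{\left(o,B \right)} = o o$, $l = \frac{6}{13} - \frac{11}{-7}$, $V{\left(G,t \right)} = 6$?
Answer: $- \frac{91}{107633} \approx -0.00084547$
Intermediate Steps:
$l = \frac{185}{91}$ ($l = 6 \cdot \frac{1}{13} - - \frac{11}{7} = \frac{6}{13} + \frac{11}{7} = \frac{185}{91} \approx 2.033$)
$R{\left(o,B \right)} = o^{2}$
$u = - \frac{2909}{91}$ ($u = \frac{185}{91} - 34 = - \frac{2909}{91} \approx -31.967$)
$\frac{1}{q{\left(u,R{\left(V{\left(-4,-2 \right)},-5 - 6 \right)} \right)}} = \frac{1}{\left(- \frac{2909}{91}\right) \left(1 + 6^{2}\right)} = \frac{1}{\left(- \frac{2909}{91}\right) \left(1 + 36\right)} = \frac{1}{\left(- \frac{2909}{91}\right) 37} = \frac{1}{- \frac{107633}{91}} = - \frac{91}{107633}$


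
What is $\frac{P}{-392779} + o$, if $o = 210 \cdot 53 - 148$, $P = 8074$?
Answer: $\frac{4313490904}{392779} \approx 10982.0$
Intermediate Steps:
$o = 10982$ ($o = 11130 - 148 = 10982$)
$\frac{P}{-392779} + o = \frac{8074}{-392779} + 10982 = 8074 \left(- \frac{1}{392779}\right) + 10982 = - \frac{8074}{392779} + 10982 = \frac{4313490904}{392779}$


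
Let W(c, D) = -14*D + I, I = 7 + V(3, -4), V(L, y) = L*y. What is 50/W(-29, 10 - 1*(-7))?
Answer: -50/243 ≈ -0.20576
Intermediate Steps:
I = -5 (I = 7 + 3*(-4) = 7 - 12 = -5)
W(c, D) = -5 - 14*D (W(c, D) = -14*D - 5 = -5 - 14*D)
50/W(-29, 10 - 1*(-7)) = 50/(-5 - 14*(10 - 1*(-7))) = 50/(-5 - 14*(10 + 7)) = 50/(-5 - 14*17) = 50/(-5 - 238) = 50/(-243) = 50*(-1/243) = -50/243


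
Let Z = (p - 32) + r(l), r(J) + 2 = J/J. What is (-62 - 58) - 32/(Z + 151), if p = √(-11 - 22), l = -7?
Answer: 8*(-15*√33 + 1774*I)/(√33 - 118*I) ≈ -120.27 + 0.013171*I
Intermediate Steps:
r(J) = -1 (r(J) = -2 + J/J = -2 + 1 = -1)
p = I*√33 (p = √(-33) = I*√33 ≈ 5.7446*I)
Z = -33 + I*√33 (Z = (I*√33 - 32) - 1 = (-32 + I*√33) - 1 = -33 + I*√33 ≈ -33.0 + 5.7446*I)
(-62 - 58) - 32/(Z + 151) = (-62 - 58) - 32/((-33 + I*√33) + 151) = -120 - 32/(118 + I*√33)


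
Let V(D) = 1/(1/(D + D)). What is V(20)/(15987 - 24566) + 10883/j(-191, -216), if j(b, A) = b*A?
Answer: 91715017/353935224 ≈ 0.25913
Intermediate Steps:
j(b, A) = A*b
V(D) = 2*D (V(D) = 1/(1/(2*D)) = 2*D)
V(20)/(15987 - 24566) + 10883/j(-191, -216) = (2*20)/(15987 - 24566) + 10883/((-216*(-191))) = 40/(-8579) + 10883/41256 = 40*(-1/8579) + 10883*(1/41256) = -40/8579 + 10883/41256 = 91715017/353935224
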